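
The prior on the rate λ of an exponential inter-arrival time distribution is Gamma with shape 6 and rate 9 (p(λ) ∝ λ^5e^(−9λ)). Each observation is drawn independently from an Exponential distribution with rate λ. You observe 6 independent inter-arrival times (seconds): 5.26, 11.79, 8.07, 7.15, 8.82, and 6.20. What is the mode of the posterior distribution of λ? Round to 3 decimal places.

The Exponential(rate=λ) likelihood is ∝ λ^n e^(−λΣtᵢ). Here n = 6 and Σtᵢ = 5.26 + 11.79 + 8.07 + 7.15 + 8.82 + 6.20 = 47.29.
Posterior ∝ λ^5e^(−9λ) · λ^6e^(−47.29λ) = λ^11e^(−56.29λ), i.e. Gamma(12, 56.29).
Mode = (a−1)/b = 11/56.29 ≈ 0.195.

λ̂_MAP = 0.195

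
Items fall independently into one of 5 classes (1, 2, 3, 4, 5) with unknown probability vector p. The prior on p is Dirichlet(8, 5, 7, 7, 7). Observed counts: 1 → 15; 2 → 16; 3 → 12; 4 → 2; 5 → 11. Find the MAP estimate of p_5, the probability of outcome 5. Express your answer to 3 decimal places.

MAP estimate: 0.200

The posterior is Dirichlet(αᵢ + nᵢ) = Dirichlet(23, 21, 19, 9, 18).
For a Dirichlet(a₁,…,a_K) with all aᵢ > 1, the mode has j-th component (aⱼ − 1)/(Σaᵢ − K).
Here Σaᵢ = 90 and K = 5, so p_5 = (18 − 1)/(90 − 5) = 17/85 ≈ 0.200.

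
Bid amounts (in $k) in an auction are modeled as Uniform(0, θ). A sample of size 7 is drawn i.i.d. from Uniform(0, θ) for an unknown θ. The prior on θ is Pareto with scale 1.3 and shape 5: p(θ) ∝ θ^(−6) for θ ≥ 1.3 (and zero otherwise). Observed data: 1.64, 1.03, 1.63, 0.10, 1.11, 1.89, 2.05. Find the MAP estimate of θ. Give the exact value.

The Uniform(0, θ) likelihood is θ^(−n) for θ ≥ max(xᵢ), zero otherwise. Here max(xᵢ) = 2.05.
Posterior ∝ θ^(−6) · θ^(−7) = θ^(−13) on θ ≥ max(1.3, 2.05) = 2.05.
This density is strictly decreasing in θ, so the posterior mode lies at the lower boundary of the support.

θ̂_MAP = 2.05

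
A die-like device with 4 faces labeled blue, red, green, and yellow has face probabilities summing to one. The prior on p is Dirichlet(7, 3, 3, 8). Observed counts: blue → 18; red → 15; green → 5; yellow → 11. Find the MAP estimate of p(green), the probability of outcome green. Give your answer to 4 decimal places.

MAP estimate of p(green) = 0.1061

The posterior is Dirichlet(αᵢ + nᵢ) = Dirichlet(25, 18, 8, 19).
For a Dirichlet(a₁,…,a_K) with all aᵢ > 1, the mode has j-th component (aⱼ − 1)/(Σaᵢ − K).
Here Σaᵢ = 70 and K = 4, so p(green) = (8 − 1)/(70 − 4) = 7/66 ≈ 0.1061.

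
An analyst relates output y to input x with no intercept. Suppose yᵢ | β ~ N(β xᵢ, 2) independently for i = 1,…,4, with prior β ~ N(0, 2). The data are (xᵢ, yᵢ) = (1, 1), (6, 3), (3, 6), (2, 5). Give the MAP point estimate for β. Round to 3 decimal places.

β̂_MAP = 0.922

log p(β | y) = −Σ(yᵢ − βxᵢ)²/(2·2) − β²/(2·2) + const.
Setting the derivative to zero: Σxᵢ(yᵢ − βxᵢ)/2 − β/2 = 0, so β = Σxᵢyᵢ / (Σxᵢ² + σ²/τ²).
Σxᵢyᵢ = 1·1 + 6·3 + 3·6 + 2·5 = 47; Σxᵢ² = 50; σ²/τ² = 1.
β̂_MAP = 47 / (50 + 1) = 47/51 ≈ 0.922.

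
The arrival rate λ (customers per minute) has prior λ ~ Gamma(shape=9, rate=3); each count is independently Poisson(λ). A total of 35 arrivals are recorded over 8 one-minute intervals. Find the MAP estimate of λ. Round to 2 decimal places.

Σxᵢ = 35, n = 8.
Posterior ∝ λ^8e^(−3λ) · λ^35e^(−8λ) = λ^43e^(−11λ), i.e. Gamma(shape=44, rate=11).
The mode of a Gamma(a, b) with a ≥ 1 (shape–rate) is (a−1)/b = 43/11 ≈ 3.91.

λ̂_MAP = 3.91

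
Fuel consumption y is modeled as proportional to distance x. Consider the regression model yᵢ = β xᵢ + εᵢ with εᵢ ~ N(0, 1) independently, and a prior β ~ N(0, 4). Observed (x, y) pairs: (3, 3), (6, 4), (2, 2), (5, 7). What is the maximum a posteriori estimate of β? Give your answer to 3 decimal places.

β̂_MAP = 0.970

log p(β | y) = −Σ(yᵢ − βxᵢ)²/(2·1) − β²/(2·4) + const.
Setting the derivative to zero: Σxᵢ(yᵢ − βxᵢ)/1 − β/4 = 0, so β = Σxᵢyᵢ / (Σxᵢ² + σ²/τ²).
Σxᵢyᵢ = 3·3 + 6·4 + 2·2 + 5·7 = 72; Σxᵢ² = 74; σ²/τ² = 0.25.
β̂_MAP = 72 / (74 + 0.25) = 72/74.25 ≈ 0.970.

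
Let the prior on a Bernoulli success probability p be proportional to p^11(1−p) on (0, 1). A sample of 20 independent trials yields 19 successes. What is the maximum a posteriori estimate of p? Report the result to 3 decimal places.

The prior density ∝ p^11(1−p)^1 is the kernel of Beta(12, 2).
Data: 19 successes in 20 trials. The binomial likelihood contributes p^19(1−p)^1, so the posterior is Beta(12+19, 2+1) = Beta(31, 3).
For Beta(a, b) with a, b > 1 the mode is (a−1)/(a+b−2) = 30/32 ≈ 0.938.

p̂_MAP = 0.938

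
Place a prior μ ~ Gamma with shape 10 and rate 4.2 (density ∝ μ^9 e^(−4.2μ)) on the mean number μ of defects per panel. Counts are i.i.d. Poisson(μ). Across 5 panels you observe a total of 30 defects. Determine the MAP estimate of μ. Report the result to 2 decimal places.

Σxᵢ = 30, n = 5.
Posterior ∝ μ^9e^(−4.2μ) · μ^30e^(−5μ) = μ^39e^(−9.2μ), i.e. Gamma(shape=40, rate=9.2).
The mode of a Gamma(a, b) with a ≥ 1 (shape–rate) is (a−1)/b = 39/9.2 ≈ 4.24.

μ̂_MAP = 4.24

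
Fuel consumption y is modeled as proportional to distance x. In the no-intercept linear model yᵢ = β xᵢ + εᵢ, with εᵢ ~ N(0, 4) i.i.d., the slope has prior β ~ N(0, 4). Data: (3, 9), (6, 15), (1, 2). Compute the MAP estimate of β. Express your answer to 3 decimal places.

β̂_MAP = 2.532

log p(β | y) = −Σ(yᵢ − βxᵢ)²/(2·4) − β²/(2·4) + const.
Setting the derivative to zero: Σxᵢ(yᵢ − βxᵢ)/4 − β/4 = 0, so β = Σxᵢyᵢ / (Σxᵢ² + σ²/τ²).
Σxᵢyᵢ = 3·9 + 6·15 + 1·2 = 119; Σxᵢ² = 46; σ²/τ² = 1.
β̂_MAP = 119 / (46 + 1) = 119/47 ≈ 2.532.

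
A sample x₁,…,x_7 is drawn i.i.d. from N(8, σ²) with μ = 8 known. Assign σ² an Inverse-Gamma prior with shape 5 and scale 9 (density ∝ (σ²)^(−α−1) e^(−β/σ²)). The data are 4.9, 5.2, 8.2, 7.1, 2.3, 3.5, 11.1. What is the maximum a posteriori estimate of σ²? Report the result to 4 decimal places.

Sum of squared deviations about the known mean: SS = (4.9−8)² + (5.2−8)² + (8.2−8)² + (7.1−8)² + (2.3−8)² + (3.5−8)² + (11.1−8)² = 80.65.
The Normal likelihood contributes (σ²)^(−n/2) exp(−SS/(2σ²)), so the posterior is Inverse-Gamma(α + n/2, β + SS/2) = Inverse-Gamma(8.5, 49.325).
The mode of Inverse-Gamma(a, b) is b/(a+1) = 49.325/9.5 ≈ 5.1921.

σ̂²_MAP = 5.1921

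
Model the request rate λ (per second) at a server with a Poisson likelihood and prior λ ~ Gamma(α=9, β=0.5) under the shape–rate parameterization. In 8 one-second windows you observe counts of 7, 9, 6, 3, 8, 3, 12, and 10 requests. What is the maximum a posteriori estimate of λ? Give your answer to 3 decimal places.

Σxᵢ = 7+9+6+3+8+3+12+10 = 58, with n = 8.
Posterior ∝ λ^8e^(−0.5λ) · λ^58e^(−8λ) = λ^66e^(−8.5λ), i.e. Gamma(shape=67, rate=8.5).
The mode of a Gamma(a, b) with a ≥ 1 (shape–rate) is (a−1)/b = 66/8.5 ≈ 7.765.

λ̂_MAP = 7.765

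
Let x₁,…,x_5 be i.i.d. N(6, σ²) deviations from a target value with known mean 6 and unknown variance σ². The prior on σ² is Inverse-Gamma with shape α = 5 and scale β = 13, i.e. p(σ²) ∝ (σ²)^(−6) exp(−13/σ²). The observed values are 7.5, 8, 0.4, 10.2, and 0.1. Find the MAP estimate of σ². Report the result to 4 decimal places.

Sum of squared deviations about the known mean: SS = (7.5−6)² + (8−6)² + (0.4−6)² + (10.2−6)² + (0.1−6)² = 90.06.
The Normal likelihood contributes (σ²)^(−n/2) exp(−SS/(2σ²)), so the posterior is Inverse-Gamma(α + n/2, β + SS/2) = Inverse-Gamma(7.5, 58.03).
The mode of Inverse-Gamma(a, b) is b/(a+1) = 58.03/8.5 ≈ 6.8271.

σ̂²_MAP = 6.8271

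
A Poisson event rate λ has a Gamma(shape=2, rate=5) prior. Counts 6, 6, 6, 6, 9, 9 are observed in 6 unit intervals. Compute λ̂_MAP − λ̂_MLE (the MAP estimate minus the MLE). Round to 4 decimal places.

Σxᵢ = 42. Posterior is Gamma(44, 11); MAP = (44−1)/11 = 43/11 ≈ 3.90909.
MLE = x̄ = 42/6 ≈ 7.00000.
Difference = 43/11 − 42/6 = -34/11 ≈ -3.0909.

MAP − MLE = -3.0909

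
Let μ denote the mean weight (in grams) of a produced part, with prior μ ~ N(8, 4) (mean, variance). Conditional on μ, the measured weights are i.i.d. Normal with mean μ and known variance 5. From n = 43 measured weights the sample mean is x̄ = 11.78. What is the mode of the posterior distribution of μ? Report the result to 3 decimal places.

μ̂_MAP = 11.673

n = 43, x̄ = 11.78.
For a Normal prior and Normal likelihood with known variance, the posterior is Normal; its mode equals its mean, the precision-weighted average.
Prior precision 1/σ₀² = 1/4 = 0.25; data precision n/σ² = 43/5 = 8.6.
μ̂ = (0.25·8 + 8.6·11.78) / (0.25 + 8.6) = 103.308/8.85 = 17218/1475 ≈ 11.673.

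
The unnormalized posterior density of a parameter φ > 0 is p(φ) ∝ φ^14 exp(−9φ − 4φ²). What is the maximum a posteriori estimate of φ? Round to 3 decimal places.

ℓ'(φ) = 14/φ − 9 − 8φ. Setting this to zero and multiplying by φ: 8φ² + 9φ − 14 = 0.
φ = (−9 + √(9² + 4·8·14)) / (2·8) = (−9 + √529) / 16 = (−9 + 23)/16 = 7/8.
ℓ''(φ) = −14/φ² − 8 < 0, confirming a maximum.

φ̂_MAP = 0.875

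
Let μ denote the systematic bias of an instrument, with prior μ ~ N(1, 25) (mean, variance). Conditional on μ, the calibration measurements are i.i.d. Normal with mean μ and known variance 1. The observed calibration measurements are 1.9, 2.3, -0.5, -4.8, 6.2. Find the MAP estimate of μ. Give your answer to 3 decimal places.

μ̂_MAP = 1.020

n = 5; x̄ = (1.9 + 2.3 + (-0.5) + (-4.8) + 6.2)/5 = 5.1/5 = 1.02.
For a Normal prior and Normal likelihood with known variance, the posterior is Normal; its mode equals its mean, the precision-weighted average.
Prior precision 1/σ₀² = 1/25 = 0.04; data precision n/σ² = 5/1 = 5.
μ̂ = (0.04·1 + 5·1.02) / (0.04 + 5) = 5.14/5.04 = 257/252 ≈ 1.020.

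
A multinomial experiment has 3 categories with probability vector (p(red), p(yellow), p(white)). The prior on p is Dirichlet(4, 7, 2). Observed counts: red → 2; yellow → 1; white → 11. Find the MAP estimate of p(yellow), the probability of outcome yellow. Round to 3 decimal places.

MAP estimate of p(yellow) = 0.292

The posterior is Dirichlet(αᵢ + nᵢ) = Dirichlet(6, 8, 13).
For a Dirichlet(a₁,…,a_K) with all aᵢ > 1, the mode has j-th component (aⱼ − 1)/(Σaᵢ − K).
Here Σaᵢ = 27 and K = 3, so p(yellow) = (8 − 1)/(27 − 3) = 7/24 ≈ 0.292.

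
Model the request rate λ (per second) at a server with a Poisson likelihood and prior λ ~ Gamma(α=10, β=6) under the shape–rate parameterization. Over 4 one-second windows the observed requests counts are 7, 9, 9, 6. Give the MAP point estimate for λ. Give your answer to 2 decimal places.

Σxᵢ = 7+9+9+6 = 31, with n = 4.
Posterior ∝ λ^9e^(−6λ) · λ^31e^(−4λ) = λ^40e^(−10λ), i.e. Gamma(shape=41, rate=10).
The mode of a Gamma(a, b) with a ≥ 1 (shape–rate) is (a−1)/b = 40/10 ≈ 4.00.

λ̂_MAP = 4.00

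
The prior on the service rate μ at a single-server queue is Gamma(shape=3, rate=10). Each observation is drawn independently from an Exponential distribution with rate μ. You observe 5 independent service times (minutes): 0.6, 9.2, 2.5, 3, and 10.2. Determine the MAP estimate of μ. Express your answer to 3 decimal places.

The Exponential(rate=μ) likelihood is ∝ μ^n e^(−μΣtᵢ). Here n = 5 and Σtᵢ = 0.6 + 9.2 + 2.5 + 3 + 10.2 = 25.5.
Posterior ∝ μ^2e^(−10μ) · μ^5e^(−25.5μ) = μ^7e^(−35.5μ), i.e. Gamma(8, 35.5).
Mode = (a−1)/b = 7/35.5 ≈ 0.197.

μ̂_MAP = 0.197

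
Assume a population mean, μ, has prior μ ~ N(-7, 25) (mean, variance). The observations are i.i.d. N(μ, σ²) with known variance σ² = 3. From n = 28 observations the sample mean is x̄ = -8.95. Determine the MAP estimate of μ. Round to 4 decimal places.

n = 28, x̄ = -8.95.
For a Normal prior and Normal likelihood with known variance, the posterior is Normal; its mode equals its mean, the precision-weighted average.
Prior precision 1/σ₀² = 1/25 = 0.04; data precision n/σ² = 28/3.
μ̂ = (0.04·(-7) + (28/3)·(-8.95)) / (0.04 + 28/3) = (-6286/75)/(703/75) = -6286/703 ≈ -8.9417.

μ̂_MAP = -8.9417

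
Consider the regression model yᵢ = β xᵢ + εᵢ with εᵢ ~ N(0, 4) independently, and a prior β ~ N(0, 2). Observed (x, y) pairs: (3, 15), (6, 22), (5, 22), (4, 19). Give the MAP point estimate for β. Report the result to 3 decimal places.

β̂_MAP = 4.125

log p(β | y) = −Σ(yᵢ − βxᵢ)²/(2·4) − β²/(2·2) + const.
Setting the derivative to zero: Σxᵢ(yᵢ − βxᵢ)/4 − β/2 = 0, so β = Σxᵢyᵢ / (Σxᵢ² + σ²/τ²).
Σxᵢyᵢ = 3·15 + 6·22 + 5·22 + 4·19 = 363; Σxᵢ² = 86; σ²/τ² = 2.
β̂_MAP = 363 / (86 + 2) = 363/88 ≈ 4.125.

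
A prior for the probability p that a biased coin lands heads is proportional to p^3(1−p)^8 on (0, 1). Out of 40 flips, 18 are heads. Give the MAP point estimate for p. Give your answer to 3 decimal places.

p̂_MAP = 0.412

The prior density ∝ p^3(1−p)^8 is the kernel of Beta(4, 9).
Data: 18 successes in 40 trials. The binomial likelihood contributes p^18(1−p)^22, so the posterior is Beta(4+18, 9+22) = Beta(22, 31).
For Beta(a, b) with a, b > 1 the mode is (a−1)/(a+b−2) = 21/51 ≈ 0.412.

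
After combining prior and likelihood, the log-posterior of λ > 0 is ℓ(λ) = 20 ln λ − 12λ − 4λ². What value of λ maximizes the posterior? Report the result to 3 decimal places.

λ̂_MAP = 1.000

ℓ'(λ) = 20/λ − 12 − 8λ. Setting this to zero and multiplying by λ: 8λ² + 12λ − 20 = 0.
λ = (−12 + √(12² + 4·8·20)) / (2·8) = (−12 + √784) / 16 = (−12 + 28)/16 = 1.
ℓ''(λ) = −20/λ² − 8 < 0, confirming a maximum.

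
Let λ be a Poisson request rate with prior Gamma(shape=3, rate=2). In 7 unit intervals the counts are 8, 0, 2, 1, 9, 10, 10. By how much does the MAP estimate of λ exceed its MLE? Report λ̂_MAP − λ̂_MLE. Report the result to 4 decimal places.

MAP − MLE = -1.0476

Σxᵢ = 40. Posterior is Gamma(43, 9); MAP = (43−1)/9 = 42/9 ≈ 4.66667.
MLE = x̄ = 40/7 ≈ 5.71429.
Difference = 42/9 − 40/7 = -22/21 ≈ -1.0476.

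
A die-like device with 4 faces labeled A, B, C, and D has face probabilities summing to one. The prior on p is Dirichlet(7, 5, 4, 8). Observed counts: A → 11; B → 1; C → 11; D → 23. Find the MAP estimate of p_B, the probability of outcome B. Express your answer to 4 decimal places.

MAP estimate of p_B = 0.0758

The posterior is Dirichlet(αᵢ + nᵢ) = Dirichlet(18, 6, 15, 31).
For a Dirichlet(a₁,…,a_K) with all aᵢ > 1, the mode has j-th component (aⱼ − 1)/(Σaᵢ − K).
Here Σaᵢ = 70 and K = 4, so p_B = (6 − 1)/(70 − 4) = 5/66 ≈ 0.0758.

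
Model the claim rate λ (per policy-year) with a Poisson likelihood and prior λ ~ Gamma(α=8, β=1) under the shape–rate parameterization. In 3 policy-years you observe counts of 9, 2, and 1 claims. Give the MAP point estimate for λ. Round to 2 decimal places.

Σxᵢ = 9+2+1 = 12, with n = 3.
Posterior ∝ λ^7e^(−1λ) · λ^12e^(−3λ) = λ^19e^(−4λ), i.e. Gamma(shape=20, rate=4).
The mode of a Gamma(a, b) with a ≥ 1 (shape–rate) is (a−1)/b = 19/4 ≈ 4.75.

λ̂_MAP = 4.75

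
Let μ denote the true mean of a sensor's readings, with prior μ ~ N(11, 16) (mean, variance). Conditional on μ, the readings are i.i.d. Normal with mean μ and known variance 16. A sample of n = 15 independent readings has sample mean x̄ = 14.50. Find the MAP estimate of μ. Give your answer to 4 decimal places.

n = 15, x̄ = 14.50.
For a Normal prior and Normal likelihood with known variance, the posterior is Normal; its mode equals its mean, the precision-weighted average.
Prior precision 1/σ₀² = 1/16 = 0.0625; data precision n/σ² = 15/16 = 0.9375.
μ̂ = (0.0625·11 + 0.9375·14.5) / (0.0625 + 0.9375) = 14.28125/1 = 14.28125 ≈ 14.2813.

μ̂_MAP = 14.2813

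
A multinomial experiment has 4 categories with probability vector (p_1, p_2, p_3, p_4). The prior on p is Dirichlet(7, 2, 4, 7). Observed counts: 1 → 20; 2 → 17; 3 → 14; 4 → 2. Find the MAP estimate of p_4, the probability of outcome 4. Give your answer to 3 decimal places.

MAP estimate: 0.116

The posterior is Dirichlet(αᵢ + nᵢ) = Dirichlet(27, 19, 18, 9).
For a Dirichlet(a₁,…,a_K) with all aᵢ > 1, the mode has j-th component (aⱼ − 1)/(Σaᵢ − K).
Here Σaᵢ = 73 and K = 4, so p_4 = (9 − 1)/(73 − 4) = 8/69 ≈ 0.116.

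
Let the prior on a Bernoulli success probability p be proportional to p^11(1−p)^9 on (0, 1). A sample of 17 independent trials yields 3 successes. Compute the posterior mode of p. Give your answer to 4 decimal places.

The prior density ∝ p^11(1−p)^9 is the kernel of Beta(12, 10).
Data: 3 successes in 17 trials. The binomial likelihood contributes p^3(1−p)^14, so the posterior is Beta(12+3, 10+14) = Beta(15, 24).
For Beta(a, b) with a, b > 1 the mode is (a−1)/(a+b−2) = 14/37 ≈ 0.3784.

p̂_MAP = 0.3784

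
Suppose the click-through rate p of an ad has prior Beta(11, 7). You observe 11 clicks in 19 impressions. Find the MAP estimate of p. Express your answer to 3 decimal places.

p̂_MAP = 0.600

Prior: Beta(11, 7).
Data: 11 successes in 19 trials. The binomial likelihood contributes p^11(1−p)^8, so the posterior is Beta(11+11, 7+8) = Beta(22, 15).
For Beta(a, b) with a, b > 1 the mode is (a−1)/(a+b−2) = 21/35 ≈ 0.600.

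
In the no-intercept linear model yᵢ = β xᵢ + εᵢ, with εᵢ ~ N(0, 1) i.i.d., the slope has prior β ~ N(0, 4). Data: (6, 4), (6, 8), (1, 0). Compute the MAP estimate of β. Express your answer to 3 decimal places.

log p(β | y) = −Σ(yᵢ − βxᵢ)²/(2·1) − β²/(2·4) + const.
Setting the derivative to zero: Σxᵢ(yᵢ − βxᵢ)/1 − β/4 = 0, so β = Σxᵢyᵢ / (Σxᵢ² + σ²/τ²).
Σxᵢyᵢ = 6·4 + 6·8 + 1·0 = 72; Σxᵢ² = 73; σ²/τ² = 0.25.
β̂_MAP = 72 / (73 + 0.25) = 72/73.25 ≈ 0.983.

β̂_MAP = 0.983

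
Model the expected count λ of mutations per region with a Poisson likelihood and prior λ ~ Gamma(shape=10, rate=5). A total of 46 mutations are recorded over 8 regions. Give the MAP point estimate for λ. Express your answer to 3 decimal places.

Σxᵢ = 46, n = 8.
Posterior ∝ λ^9e^(−5λ) · λ^46e^(−8λ) = λ^55e^(−13λ), i.e. Gamma(shape=56, rate=13).
The mode of a Gamma(a, b) with a ≥ 1 (shape–rate) is (a−1)/b = 55/13 ≈ 4.231.

λ̂_MAP = 4.231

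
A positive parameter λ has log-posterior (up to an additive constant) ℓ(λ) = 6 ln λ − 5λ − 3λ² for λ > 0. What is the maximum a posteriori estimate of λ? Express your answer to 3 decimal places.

ℓ'(λ) = 6/λ − 5 − 6λ. Setting this to zero and multiplying by λ: 6λ² + 5λ − 6 = 0.
λ = (−5 + √(5² + 4·6·6)) / (2·6) = (−5 + √169) / 12 = (−5 + 13)/12 = 2/3.
ℓ''(λ) = −6/λ² − 6 < 0, confirming a maximum.

λ̂_MAP = 0.667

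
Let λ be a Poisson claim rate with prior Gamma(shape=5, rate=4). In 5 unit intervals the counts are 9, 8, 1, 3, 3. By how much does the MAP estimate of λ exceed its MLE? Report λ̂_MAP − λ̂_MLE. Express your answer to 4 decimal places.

MAP − MLE = -1.6889

Σxᵢ = 24. Posterior is Gamma(29, 9); MAP = (29−1)/9 = 28/9 ≈ 3.11111.
MLE = x̄ = 24/5 ≈ 4.80000.
Difference = 28/9 − 24/5 = -76/45 ≈ -1.6889.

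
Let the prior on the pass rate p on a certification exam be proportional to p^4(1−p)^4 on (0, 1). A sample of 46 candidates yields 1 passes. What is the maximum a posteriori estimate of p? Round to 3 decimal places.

The prior density ∝ p^4(1−p)^4 is the kernel of Beta(5, 5).
Data: 1 success in 46 trials. The binomial likelihood contributes p(1−p)^45, so the posterior is Beta(5+1, 5+45) = Beta(6, 50).
For Beta(a, b) with a, b > 1 the mode is (a−1)/(a+b−2) = 5/54 ≈ 0.093.

p̂_MAP = 0.093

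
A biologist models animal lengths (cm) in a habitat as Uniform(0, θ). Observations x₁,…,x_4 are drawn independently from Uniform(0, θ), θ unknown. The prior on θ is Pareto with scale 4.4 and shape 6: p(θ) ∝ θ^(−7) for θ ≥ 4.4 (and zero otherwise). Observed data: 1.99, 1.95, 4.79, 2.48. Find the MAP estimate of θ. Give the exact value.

θ̂_MAP = 4.79

The Uniform(0, θ) likelihood is θ^(−n) for θ ≥ max(xᵢ), zero otherwise. Here max(xᵢ) = 4.79.
Posterior ∝ θ^(−7) · θ^(−4) = θ^(−11) on θ ≥ max(4.4, 4.79) = 4.79.
This density is strictly decreasing in θ, so the posterior mode lies at the lower boundary of the support.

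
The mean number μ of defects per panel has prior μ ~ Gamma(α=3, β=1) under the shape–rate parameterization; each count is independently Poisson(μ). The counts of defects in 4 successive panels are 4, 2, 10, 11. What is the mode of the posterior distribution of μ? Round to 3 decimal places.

Σxᵢ = 4+2+10+11 = 27, with n = 4.
Posterior ∝ μ^2e^(−1μ) · μ^27e^(−4μ) = μ^29e^(−5μ), i.e. Gamma(shape=30, rate=5).
The mode of a Gamma(a, b) with a ≥ 1 (shape–rate) is (a−1)/b = 29/5 ≈ 5.800.

μ̂_MAP = 5.800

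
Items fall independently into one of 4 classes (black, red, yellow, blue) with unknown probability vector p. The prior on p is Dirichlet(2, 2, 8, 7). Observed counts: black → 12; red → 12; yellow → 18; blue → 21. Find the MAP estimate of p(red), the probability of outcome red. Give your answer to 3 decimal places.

MAP estimate of p(red) = 0.167

The posterior is Dirichlet(αᵢ + nᵢ) = Dirichlet(14, 14, 26, 28).
For a Dirichlet(a₁,…,a_K) with all aᵢ > 1, the mode has j-th component (aⱼ − 1)/(Σaᵢ − K).
Here Σaᵢ = 82 and K = 4, so p(red) = (14 − 1)/(82 − 4) = 13/78 ≈ 0.167.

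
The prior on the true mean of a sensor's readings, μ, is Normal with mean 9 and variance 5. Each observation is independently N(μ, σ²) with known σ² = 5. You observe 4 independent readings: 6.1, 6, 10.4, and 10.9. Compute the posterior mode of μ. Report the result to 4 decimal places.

μ̂_MAP = 8.4800

n = 4; x̄ = (6.1 + 6 + 10.4 + 10.9)/4 = 33.4/4 = 8.35.
For a Normal prior and Normal likelihood with known variance, the posterior is Normal; its mode equals its mean, the precision-weighted average.
Prior precision 1/σ₀² = 1/5 = 0.2; data precision n/σ² = 4/5 = 0.8.
μ̂ = (0.2·9 + 0.8·8.35) / (0.2 + 0.8) = 8.48/1 = 8.4800.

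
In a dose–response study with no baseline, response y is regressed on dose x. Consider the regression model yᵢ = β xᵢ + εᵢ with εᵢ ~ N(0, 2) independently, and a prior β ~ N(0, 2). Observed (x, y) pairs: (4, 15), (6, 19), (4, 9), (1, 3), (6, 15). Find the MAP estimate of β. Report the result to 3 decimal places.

log p(β | y) = −Σ(yᵢ − βxᵢ)²/(2·2) − β²/(2·2) + const.
Setting the derivative to zero: Σxᵢ(yᵢ − βxᵢ)/2 − β/2 = 0, so β = Σxᵢyᵢ / (Σxᵢ² + σ²/τ²).
Σxᵢyᵢ = 4·15 + 6·19 + 4·9 + 1·3 + 6·15 = 303; Σxᵢ² = 105; σ²/τ² = 1.
β̂_MAP = 303 / (105 + 1) = 303/106 ≈ 2.858.

β̂_MAP = 2.858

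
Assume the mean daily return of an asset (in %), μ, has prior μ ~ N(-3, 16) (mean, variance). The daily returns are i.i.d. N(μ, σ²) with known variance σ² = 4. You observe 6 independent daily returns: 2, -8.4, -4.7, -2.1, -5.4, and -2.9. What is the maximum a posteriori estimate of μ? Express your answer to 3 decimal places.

n = 6; x̄ = (2 + (-8.4) + (-4.7) + (-2.1) + (-5.4) + (-2.9))/6 = -21.5/6 = -43/12 ≈ -3.5833.
For a Normal prior and Normal likelihood with known variance, the posterior is Normal; its mode equals its mean, the precision-weighted average.
Prior precision 1/σ₀² = 1/16 = 0.0625; data precision n/σ² = 6/4 = 1.5.
μ̂ = (0.0625·(-3) + 1.5·(-43/12)) / (0.0625 + 1.5) = (-5.5625)/1.5625 = -3.560.

μ̂_MAP = -3.560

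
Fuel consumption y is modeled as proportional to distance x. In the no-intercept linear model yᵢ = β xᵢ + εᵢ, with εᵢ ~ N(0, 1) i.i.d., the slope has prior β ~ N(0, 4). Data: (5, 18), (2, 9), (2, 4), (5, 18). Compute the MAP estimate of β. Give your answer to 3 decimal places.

β̂_MAP = 3.536

log p(β | y) = −Σ(yᵢ − βxᵢ)²/(2·1) − β²/(2·4) + const.
Setting the derivative to zero: Σxᵢ(yᵢ − βxᵢ)/1 − β/4 = 0, so β = Σxᵢyᵢ / (Σxᵢ² + σ²/τ²).
Σxᵢyᵢ = 5·18 + 2·9 + 2·4 + 5·18 = 206; Σxᵢ² = 58; σ²/τ² = 0.25.
β̂_MAP = 206 / (58 + 0.25) = 206/58.25 ≈ 3.536.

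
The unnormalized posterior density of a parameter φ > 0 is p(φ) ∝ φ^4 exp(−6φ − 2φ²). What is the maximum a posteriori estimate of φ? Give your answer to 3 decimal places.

ℓ'(φ) = 4/φ − 6 − 4φ. Setting this to zero and multiplying by φ: 4φ² + 6φ − 4 = 0.
φ = (−6 + √(6² + 4·4·4)) / (2·4) = (−6 + √100) / 8 = (−6 + 10)/8 = 1/2.
ℓ''(φ) = −4/φ² − 4 < 0, confirming a maximum.

φ̂_MAP = 0.500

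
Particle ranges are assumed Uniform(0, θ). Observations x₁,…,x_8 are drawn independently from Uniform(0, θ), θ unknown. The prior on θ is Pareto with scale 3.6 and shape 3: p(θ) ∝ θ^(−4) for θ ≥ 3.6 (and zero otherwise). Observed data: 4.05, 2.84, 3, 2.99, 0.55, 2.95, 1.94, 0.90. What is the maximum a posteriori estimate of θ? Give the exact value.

θ̂_MAP = 4.05

The Uniform(0, θ) likelihood is θ^(−n) for θ ≥ max(xᵢ), zero otherwise. Here max(xᵢ) = 4.05.
Posterior ∝ θ^(−4) · θ^(−8) = θ^(−12) on θ ≥ max(3.6, 4.05) = 4.05.
This density is strictly decreasing in θ, so the posterior mode lies at the lower boundary of the support.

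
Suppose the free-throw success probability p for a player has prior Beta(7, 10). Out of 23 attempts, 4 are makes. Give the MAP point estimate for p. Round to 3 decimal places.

Prior: Beta(7, 10).
Data: 4 successes in 23 trials. The binomial likelihood contributes p^4(1−p)^19, so the posterior is Beta(7+4, 10+19) = Beta(11, 29).
For Beta(a, b) with a, b > 1 the mode is (a−1)/(a+b−2) = 10/38 ≈ 0.263.

p̂_MAP = 0.263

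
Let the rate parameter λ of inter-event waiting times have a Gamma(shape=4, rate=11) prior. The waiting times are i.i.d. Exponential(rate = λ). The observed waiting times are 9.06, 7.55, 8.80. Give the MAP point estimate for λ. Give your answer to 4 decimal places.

The Exponential(rate=λ) likelihood is ∝ λ^n e^(−λΣtᵢ). Here n = 3 and Σtᵢ = 9.06 + 7.55 + 8.80 = 25.41.
Posterior ∝ λ^3e^(−11λ) · λ^3e^(−25.41λ) = λ^6e^(−36.41λ), i.e. Gamma(7, 36.41).
Mode = (a−1)/b = 6/36.41 ≈ 0.1648.

λ̂_MAP = 0.1648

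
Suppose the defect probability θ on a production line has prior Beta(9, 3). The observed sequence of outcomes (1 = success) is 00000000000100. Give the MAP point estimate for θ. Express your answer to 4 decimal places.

Prior: Beta(9, 3).
Data: 1 success in 14 trials (from the sequence). The binomial likelihood contributes θ(1−θ)^13, so the posterior is Beta(9+1, 3+13) = Beta(10, 16).
For Beta(a, b) with a, b > 1 the mode is (a−1)/(a+b−2) = 9/24 ≈ 0.3750.

θ̂_MAP = 0.3750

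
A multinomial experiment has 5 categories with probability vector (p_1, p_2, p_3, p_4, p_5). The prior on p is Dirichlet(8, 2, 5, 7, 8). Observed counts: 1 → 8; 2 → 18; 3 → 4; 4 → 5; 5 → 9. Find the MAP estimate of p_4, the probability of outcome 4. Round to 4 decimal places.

MAP estimate: 0.1594

The posterior is Dirichlet(αᵢ + nᵢ) = Dirichlet(16, 20, 9, 12, 17).
For a Dirichlet(a₁,…,a_K) with all aᵢ > 1, the mode has j-th component (aⱼ − 1)/(Σaᵢ − K).
Here Σaᵢ = 74 and K = 5, so p_4 = (12 − 1)/(74 − 5) = 11/69 ≈ 0.1594.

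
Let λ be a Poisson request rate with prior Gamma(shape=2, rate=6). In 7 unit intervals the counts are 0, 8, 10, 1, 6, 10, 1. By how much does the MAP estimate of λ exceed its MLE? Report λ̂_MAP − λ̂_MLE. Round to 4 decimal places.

Σxᵢ = 36. Posterior is Gamma(38, 13); MAP = (38−1)/13 = 37/13 ≈ 2.84615.
MLE = x̄ = 36/7 ≈ 5.14286.
Difference = 37/13 − 36/7 = -209/91 ≈ -2.2967.

MAP − MLE = -2.2967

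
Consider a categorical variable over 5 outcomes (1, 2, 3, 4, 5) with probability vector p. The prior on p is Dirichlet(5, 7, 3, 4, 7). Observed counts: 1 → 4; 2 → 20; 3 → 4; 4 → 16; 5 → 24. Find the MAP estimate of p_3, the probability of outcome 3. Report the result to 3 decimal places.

MAP estimate: 0.067

The posterior is Dirichlet(αᵢ + nᵢ) = Dirichlet(9, 27, 7, 20, 31).
For a Dirichlet(a₁,…,a_K) with all aᵢ > 1, the mode has j-th component (aⱼ − 1)/(Σaᵢ − K).
Here Σaᵢ = 94 and K = 5, so p_3 = (7 − 1)/(94 − 5) = 6/89 ≈ 0.067.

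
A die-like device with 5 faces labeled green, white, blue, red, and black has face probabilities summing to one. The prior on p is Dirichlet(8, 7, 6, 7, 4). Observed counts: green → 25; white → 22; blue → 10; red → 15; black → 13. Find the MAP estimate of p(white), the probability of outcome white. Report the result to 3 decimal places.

MAP estimate of p(white) = 0.250

The posterior is Dirichlet(αᵢ + nᵢ) = Dirichlet(33, 29, 16, 22, 17).
For a Dirichlet(a₁,…,a_K) with all aᵢ > 1, the mode has j-th component (aⱼ − 1)/(Σaᵢ − K).
Here Σaᵢ = 117 and K = 5, so p(white) = (29 − 1)/(117 − 5) = 28/112 ≈ 0.250.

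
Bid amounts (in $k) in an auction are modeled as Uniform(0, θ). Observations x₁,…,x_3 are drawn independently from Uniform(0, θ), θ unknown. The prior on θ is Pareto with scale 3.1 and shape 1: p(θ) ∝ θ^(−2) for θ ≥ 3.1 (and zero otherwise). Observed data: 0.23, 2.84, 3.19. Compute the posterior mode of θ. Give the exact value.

The Uniform(0, θ) likelihood is θ^(−n) for θ ≥ max(xᵢ), zero otherwise. Here max(xᵢ) = 3.19.
Posterior ∝ θ^(−2) · θ^(−3) = θ^(−5) on θ ≥ max(3.1, 3.19) = 3.19.
This density is strictly decreasing in θ, so the posterior mode lies at the lower boundary of the support.

θ̂_MAP = 3.19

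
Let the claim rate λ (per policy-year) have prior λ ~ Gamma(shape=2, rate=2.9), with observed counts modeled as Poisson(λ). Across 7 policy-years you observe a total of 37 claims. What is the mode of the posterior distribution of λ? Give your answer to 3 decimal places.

Σxᵢ = 37, n = 7.
Posterior ∝ λe^(−2.9λ) · λ^37e^(−7λ) = λ^38e^(−9.9λ), i.e. Gamma(shape=39, rate=9.9).
The mode of a Gamma(a, b) with a ≥ 1 (shape–rate) is (a−1)/b = 38/9.9 ≈ 3.838.

λ̂_MAP = 3.838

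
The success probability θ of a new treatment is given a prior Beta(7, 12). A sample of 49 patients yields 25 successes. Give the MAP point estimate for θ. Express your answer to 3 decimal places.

Prior: Beta(7, 12).
Data: 25 successes in 49 trials. The binomial likelihood contributes θ^25(1−θ)^24, so the posterior is Beta(7+25, 12+24) = Beta(32, 36).
For Beta(a, b) with a, b > 1 the mode is (a−1)/(a+b−2) = 31/66 ≈ 0.470.

θ̂_MAP = 0.470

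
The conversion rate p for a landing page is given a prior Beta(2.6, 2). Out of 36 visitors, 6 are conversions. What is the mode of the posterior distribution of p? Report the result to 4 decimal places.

p̂_MAP = 0.1969

Prior: Beta(2.6, 2).
Data: 6 successes in 36 trials. The binomial likelihood contributes p^6(1−p)^30, so the posterior is Beta(2.6+6, 2+30) = Beta(8.6, 32).
For Beta(a, b) with a, b > 1 the mode is (a−1)/(a+b−2) = 7.6/38.6 ≈ 0.1969.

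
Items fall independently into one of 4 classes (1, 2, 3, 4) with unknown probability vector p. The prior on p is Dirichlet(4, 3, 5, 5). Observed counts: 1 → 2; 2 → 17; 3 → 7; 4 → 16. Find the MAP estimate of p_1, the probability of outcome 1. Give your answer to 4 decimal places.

The posterior is Dirichlet(αᵢ + nᵢ) = Dirichlet(6, 20, 12, 21).
For a Dirichlet(a₁,…,a_K) with all aᵢ > 1, the mode has j-th component (aⱼ − 1)/(Σaᵢ − K).
Here Σaᵢ = 59 and K = 4, so p_1 = (6 − 1)/(59 − 4) = 5/55 ≈ 0.0909.

MAP estimate: 0.0909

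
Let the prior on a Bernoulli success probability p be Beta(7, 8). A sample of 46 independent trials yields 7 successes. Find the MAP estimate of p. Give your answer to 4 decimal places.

p̂_MAP = 0.2203

Prior: Beta(7, 8).
Data: 7 successes in 46 trials. The binomial likelihood contributes p^7(1−p)^39, so the posterior is Beta(7+7, 8+39) = Beta(14, 47).
For Beta(a, b) with a, b > 1 the mode is (a−1)/(a+b−2) = 13/59 ≈ 0.2203.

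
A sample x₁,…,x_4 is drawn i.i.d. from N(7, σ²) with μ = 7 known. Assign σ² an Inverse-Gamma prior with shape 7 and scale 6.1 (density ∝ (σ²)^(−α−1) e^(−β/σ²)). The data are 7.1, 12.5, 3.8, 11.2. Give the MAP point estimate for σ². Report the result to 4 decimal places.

Sum of squared deviations about the known mean: SS = (7.1−7)² + (12.5−7)² + (3.8−7)² + (11.2−7)² = 58.14.
The Normal likelihood contributes (σ²)^(−n/2) exp(−SS/(2σ²)), so the posterior is Inverse-Gamma(α + n/2, β + SS/2) = Inverse-Gamma(9, 35.17).
The mode of Inverse-Gamma(a, b) is b/(a+1) = 35.17/10 ≈ 3.5170.

σ̂²_MAP = 3.5170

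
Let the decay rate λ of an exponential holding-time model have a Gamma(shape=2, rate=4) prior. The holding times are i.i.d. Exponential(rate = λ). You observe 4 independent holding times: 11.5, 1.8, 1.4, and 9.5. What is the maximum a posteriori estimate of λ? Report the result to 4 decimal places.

λ̂_MAP = 0.1773

The Exponential(rate=λ) likelihood is ∝ λ^n e^(−λΣtᵢ). Here n = 4 and Σtᵢ = 11.5 + 1.8 + 1.4 + 9.5 = 24.2.
Posterior ∝ λe^(−4λ) · λ^4e^(−24.2λ) = λ^5e^(−28.2λ), i.e. Gamma(6, 28.2).
Mode = (a−1)/b = 5/28.2 ≈ 0.1773.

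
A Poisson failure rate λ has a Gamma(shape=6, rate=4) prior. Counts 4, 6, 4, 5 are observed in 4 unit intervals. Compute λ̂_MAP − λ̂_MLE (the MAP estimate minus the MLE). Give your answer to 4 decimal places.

MAP − MLE = -1.7500

Σxᵢ = 19. Posterior is Gamma(25, 8); MAP = (25−1)/8 = 24/8 ≈ 3.00000.
MLE = x̄ = 19/4 ≈ 4.75000.
Difference = 24/8 − 19/4 = -7/4 ≈ -1.7500.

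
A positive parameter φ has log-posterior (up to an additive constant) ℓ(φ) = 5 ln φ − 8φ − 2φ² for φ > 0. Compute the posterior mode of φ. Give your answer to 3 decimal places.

φ̂_MAP = 0.500

ℓ'(φ) = 5/φ − 8 − 4φ. Setting this to zero and multiplying by φ: 4φ² + 8φ − 5 = 0.
φ = (−8 + √(8² + 4·4·5)) / (2·4) = (−8 + √144) / 8 = (−8 + 12)/8 = 1/2.
ℓ''(φ) = −5/φ² − 4 < 0, confirming a maximum.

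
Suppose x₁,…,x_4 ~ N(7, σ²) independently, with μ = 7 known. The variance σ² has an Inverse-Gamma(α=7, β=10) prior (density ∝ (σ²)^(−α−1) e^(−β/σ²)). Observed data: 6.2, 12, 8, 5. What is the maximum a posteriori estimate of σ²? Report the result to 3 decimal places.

σ̂²_MAP = 2.532

Sum of squared deviations about the known mean: SS = (6.2−7)² + (12−7)² + (8−7)² + (5−7)² = 30.64.
The Normal likelihood contributes (σ²)^(−n/2) exp(−SS/(2σ²)), so the posterior is Inverse-Gamma(α + n/2, β + SS/2) = Inverse-Gamma(9, 25.32).
The mode of Inverse-Gamma(a, b) is b/(a+1) = 25.32/10 ≈ 2.532.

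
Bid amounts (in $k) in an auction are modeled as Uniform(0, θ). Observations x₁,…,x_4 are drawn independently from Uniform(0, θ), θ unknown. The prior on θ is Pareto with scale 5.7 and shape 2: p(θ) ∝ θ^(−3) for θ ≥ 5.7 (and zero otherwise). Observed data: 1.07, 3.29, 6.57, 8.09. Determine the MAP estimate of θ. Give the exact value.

θ̂_MAP = 8.09

The Uniform(0, θ) likelihood is θ^(−n) for θ ≥ max(xᵢ), zero otherwise. Here max(xᵢ) = 8.09.
Posterior ∝ θ^(−3) · θ^(−4) = θ^(−7) on θ ≥ max(5.7, 8.09) = 8.09.
This density is strictly decreasing in θ, so the posterior mode lies at the lower boundary of the support.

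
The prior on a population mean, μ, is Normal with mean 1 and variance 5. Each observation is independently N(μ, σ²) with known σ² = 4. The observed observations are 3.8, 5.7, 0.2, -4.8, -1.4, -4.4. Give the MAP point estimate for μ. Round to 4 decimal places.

n = 6; x̄ = (3.8 + 5.7 + 0.2 + (-4.8) + (-1.4) + (-4.4))/6 = -0.9/6 = -0.15.
For a Normal prior and Normal likelihood with known variance, the posterior is Normal; its mode equals its mean, the precision-weighted average.
Prior precision 1/σ₀² = 1/5 = 0.2; data precision n/σ² = 6/4 = 1.5.
μ̂ = (0.2·1 + 1.5·(-0.15)) / (0.2 + 1.5) = (-0.025)/1.7 = -1/68 ≈ -0.0147.

μ̂_MAP = -0.0147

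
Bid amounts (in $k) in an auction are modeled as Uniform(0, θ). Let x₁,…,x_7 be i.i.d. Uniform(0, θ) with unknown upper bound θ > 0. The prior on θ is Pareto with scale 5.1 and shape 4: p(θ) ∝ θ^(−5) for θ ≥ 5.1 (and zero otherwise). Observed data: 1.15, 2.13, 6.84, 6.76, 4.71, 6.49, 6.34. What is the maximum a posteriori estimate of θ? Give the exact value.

The Uniform(0, θ) likelihood is θ^(−n) for θ ≥ max(xᵢ), zero otherwise. Here max(xᵢ) = 6.84.
Posterior ∝ θ^(−5) · θ^(−7) = θ^(−12) on θ ≥ max(5.1, 6.84) = 6.84.
This density is strictly decreasing in θ, so the posterior mode lies at the lower boundary of the support.

θ̂_MAP = 6.84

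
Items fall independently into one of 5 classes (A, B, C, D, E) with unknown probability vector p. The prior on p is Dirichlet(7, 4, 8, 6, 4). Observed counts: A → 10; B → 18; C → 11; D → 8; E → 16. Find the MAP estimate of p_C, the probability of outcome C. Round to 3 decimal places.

The posterior is Dirichlet(αᵢ + nᵢ) = Dirichlet(17, 22, 19, 14, 20).
For a Dirichlet(a₁,…,a_K) with all aᵢ > 1, the mode has j-th component (aⱼ − 1)/(Σaᵢ − K).
Here Σaᵢ = 92 and K = 5, so p_C = (19 − 1)/(92 − 5) = 18/87 ≈ 0.207.

MAP estimate of p_C = 0.207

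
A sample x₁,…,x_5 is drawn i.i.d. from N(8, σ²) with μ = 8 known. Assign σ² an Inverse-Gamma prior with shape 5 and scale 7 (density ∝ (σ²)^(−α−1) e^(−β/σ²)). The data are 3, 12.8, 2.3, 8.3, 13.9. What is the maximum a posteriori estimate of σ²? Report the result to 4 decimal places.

σ̂²_MAP = 7.6135

Sum of squared deviations about the known mean: SS = (3−8)² + (12.8−8)² + (2.3−8)² + (8.3−8)² + (13.9−8)² = 115.43.
The Normal likelihood contributes (σ²)^(−n/2) exp(−SS/(2σ²)), so the posterior is Inverse-Gamma(α + n/2, β + SS/2) = Inverse-Gamma(7.5, 64.715).
The mode of Inverse-Gamma(a, b) is b/(a+1) = 64.715/8.5 ≈ 7.6135.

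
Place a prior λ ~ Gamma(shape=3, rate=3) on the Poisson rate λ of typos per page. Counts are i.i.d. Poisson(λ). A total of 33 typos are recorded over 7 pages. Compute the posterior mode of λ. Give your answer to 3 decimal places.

Σxᵢ = 33, n = 7.
Posterior ∝ λ^2e^(−3λ) · λ^33e^(−7λ) = λ^35e^(−10λ), i.e. Gamma(shape=36, rate=10).
The mode of a Gamma(a, b) with a ≥ 1 (shape–rate) is (a−1)/b = 35/10 ≈ 3.500.

λ̂_MAP = 3.500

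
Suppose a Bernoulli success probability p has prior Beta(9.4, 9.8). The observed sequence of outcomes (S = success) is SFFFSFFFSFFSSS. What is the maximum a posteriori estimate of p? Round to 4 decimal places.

p̂_MAP = 0.4615

Prior: Beta(9.4, 9.8).
Data: 6 successes in 14 trials (from the sequence). The binomial likelihood contributes p^6(1−p)^8, so the posterior is Beta(9.4+6, 9.8+8) = Beta(15.4, 17.8).
For Beta(a, b) with a, b > 1 the mode is (a−1)/(a+b−2) = 14.4/31.2 ≈ 0.4615.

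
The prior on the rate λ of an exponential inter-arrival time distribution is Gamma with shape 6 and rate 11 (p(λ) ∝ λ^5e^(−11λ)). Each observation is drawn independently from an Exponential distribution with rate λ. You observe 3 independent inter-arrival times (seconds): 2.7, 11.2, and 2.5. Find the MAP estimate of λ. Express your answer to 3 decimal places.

λ̂_MAP = 0.292

The Exponential(rate=λ) likelihood is ∝ λ^n e^(−λΣtᵢ). Here n = 3 and Σtᵢ = 2.7 + 11.2 + 2.5 = 16.4.
Posterior ∝ λ^5e^(−11λ) · λ^3e^(−16.4λ) = λ^8e^(−27.4λ), i.e. Gamma(9, 27.4).
Mode = (a−1)/b = 8/27.4 ≈ 0.292.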